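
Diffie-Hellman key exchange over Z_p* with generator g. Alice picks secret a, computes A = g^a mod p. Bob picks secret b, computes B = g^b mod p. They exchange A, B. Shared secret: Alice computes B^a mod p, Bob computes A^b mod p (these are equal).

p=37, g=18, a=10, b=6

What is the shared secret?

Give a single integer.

A = 18^10 mod 37  (bits of 10 = 1010)
  bit 0 = 1: r = r^2 * 18 mod 37 = 1^2 * 18 = 1*18 = 18
  bit 1 = 0: r = r^2 mod 37 = 18^2 = 28
  bit 2 = 1: r = r^2 * 18 mod 37 = 28^2 * 18 = 7*18 = 15
  bit 3 = 0: r = r^2 mod 37 = 15^2 = 3
  -> A = 3
B = 18^6 mod 37  (bits of 6 = 110)
  bit 0 = 1: r = r^2 * 18 mod 37 = 1^2 * 18 = 1*18 = 18
  bit 1 = 1: r = r^2 * 18 mod 37 = 18^2 * 18 = 28*18 = 23
  bit 2 = 0: r = r^2 mod 37 = 23^2 = 11
  -> B = 11
s = B^a = 11^10 mod 37  (bits of 10 = 1010)
  bit 0 = 1: r = r^2 * 11 mod 37 = 1^2 * 11 = 1*11 = 11
  bit 1 = 0: r = r^2 mod 37 = 11^2 = 10
  bit 2 = 1: r = r^2 * 11 mod 37 = 10^2 * 11 = 26*11 = 27
  bit 3 = 0: r = r^2 mod 37 = 27^2 = 26
  -> s = B^a = 26

Answer: 26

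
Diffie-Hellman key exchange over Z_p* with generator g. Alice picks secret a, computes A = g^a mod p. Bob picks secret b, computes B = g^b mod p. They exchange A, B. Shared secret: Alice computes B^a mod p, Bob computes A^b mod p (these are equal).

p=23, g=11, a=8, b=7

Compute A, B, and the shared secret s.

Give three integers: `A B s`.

A = 11^8 mod 23  (bits of 8 = 1000)
  bit 0 = 1: r = r^2 * 11 mod 23 = 1^2 * 11 = 1*11 = 11
  bit 1 = 0: r = r^2 mod 23 = 11^2 = 6
  bit 2 = 0: r = r^2 mod 23 = 6^2 = 13
  bit 3 = 0: r = r^2 mod 23 = 13^2 = 8
  -> A = 8
B = 11^7 mod 23  (bits of 7 = 111)
  bit 0 = 1: r = r^2 * 11 mod 23 = 1^2 * 11 = 1*11 = 11
  bit 1 = 1: r = r^2 * 11 mod 23 = 11^2 * 11 = 6*11 = 20
  bit 2 = 1: r = r^2 * 11 mod 23 = 20^2 * 11 = 9*11 = 7
  -> B = 7
s = B^a = 7^8 mod 23  (bits of 8 = 1000)
  bit 0 = 1: r = r^2 * 7 mod 23 = 1^2 * 7 = 1*7 = 7
  bit 1 = 0: r = r^2 mod 23 = 7^2 = 3
  bit 2 = 0: r = r^2 mod 23 = 3^2 = 9
  bit 3 = 0: r = r^2 mod 23 = 9^2 = 12
  -> s = B^a = 12

Answer: 8 7 12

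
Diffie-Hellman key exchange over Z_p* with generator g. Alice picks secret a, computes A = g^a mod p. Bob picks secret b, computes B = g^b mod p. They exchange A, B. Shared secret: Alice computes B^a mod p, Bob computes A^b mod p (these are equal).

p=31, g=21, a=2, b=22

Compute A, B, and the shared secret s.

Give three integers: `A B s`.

A = 21^2 mod 31  (bits of 2 = 10)
  bit 0 = 1: r = r^2 * 21 mod 31 = 1^2 * 21 = 1*21 = 21
  bit 1 = 0: r = r^2 mod 31 = 21^2 = 7
  -> A = 7
B = 21^22 mod 31  (bits of 22 = 10110)
  bit 0 = 1: r = r^2 * 21 mod 31 = 1^2 * 21 = 1*21 = 21
  bit 1 = 0: r = r^2 mod 31 = 21^2 = 7
  bit 2 = 1: r = r^2 * 21 mod 31 = 7^2 * 21 = 18*21 = 6
  bit 3 = 1: r = r^2 * 21 mod 31 = 6^2 * 21 = 5*21 = 12
  bit 4 = 0: r = r^2 mod 31 = 12^2 = 20
  -> B = 20
s = B^a = 20^2 mod 31  (bits of 2 = 10)
  bit 0 = 1: r = r^2 * 20 mod 31 = 1^2 * 20 = 1*20 = 20
  bit 1 = 0: r = r^2 mod 31 = 20^2 = 28
  -> s = B^a = 28

Answer: 7 20 28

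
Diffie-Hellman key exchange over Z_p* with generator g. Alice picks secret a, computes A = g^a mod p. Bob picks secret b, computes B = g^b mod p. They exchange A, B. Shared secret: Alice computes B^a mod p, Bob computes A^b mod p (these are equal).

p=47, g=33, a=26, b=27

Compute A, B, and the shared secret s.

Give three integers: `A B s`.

A = 33^26 mod 47  (bits of 26 = 11010)
  bit 0 = 1: r = r^2 * 33 mod 47 = 1^2 * 33 = 1*33 = 33
  bit 1 = 1: r = r^2 * 33 mod 47 = 33^2 * 33 = 8*33 = 29
  bit 2 = 0: r = r^2 mod 47 = 29^2 = 42
  bit 3 = 1: r = r^2 * 33 mod 47 = 42^2 * 33 = 25*33 = 26
  bit 4 = 0: r = r^2 mod 47 = 26^2 = 18
  -> A = 18
B = 33^27 mod 47  (bits of 27 = 11011)
  bit 0 = 1: r = r^2 * 33 mod 47 = 1^2 * 33 = 1*33 = 33
  bit 1 = 1: r = r^2 * 33 mod 47 = 33^2 * 33 = 8*33 = 29
  bit 2 = 0: r = r^2 mod 47 = 29^2 = 42
  bit 3 = 1: r = r^2 * 33 mod 47 = 42^2 * 33 = 25*33 = 26
  bit 4 = 1: r = r^2 * 33 mod 47 = 26^2 * 33 = 18*33 = 30
  -> B = 30
s = B^a = 30^26 mod 47  (bits of 26 = 11010)
  bit 0 = 1: r = r^2 * 30 mod 47 = 1^2 * 30 = 1*30 = 30
  bit 1 = 1: r = r^2 * 30 mod 47 = 30^2 * 30 = 7*30 = 22
  bit 2 = 0: r = r^2 mod 47 = 22^2 = 14
  bit 3 = 1: r = r^2 * 30 mod 47 = 14^2 * 30 = 8*30 = 5
  bit 4 = 0: r = r^2 mod 47 = 5^2 = 25
  -> s = B^a = 25

Answer: 18 30 25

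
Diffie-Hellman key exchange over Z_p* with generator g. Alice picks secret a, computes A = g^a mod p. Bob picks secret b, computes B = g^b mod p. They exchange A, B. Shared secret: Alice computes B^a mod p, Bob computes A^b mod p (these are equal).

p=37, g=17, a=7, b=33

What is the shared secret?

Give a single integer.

Answer: 14

Derivation:
A = 17^7 mod 37  (bits of 7 = 111)
  bit 0 = 1: r = r^2 * 17 mod 37 = 1^2 * 17 = 1*17 = 17
  bit 1 = 1: r = r^2 * 17 mod 37 = 17^2 * 17 = 30*17 = 29
  bit 2 = 1: r = r^2 * 17 mod 37 = 29^2 * 17 = 27*17 = 15
  -> A = 15
B = 17^33 mod 37  (bits of 33 = 100001)
  bit 0 = 1: r = r^2 * 17 mod 37 = 1^2 * 17 = 1*17 = 17
  bit 1 = 0: r = r^2 mod 37 = 17^2 = 30
  bit 2 = 0: r = r^2 mod 37 = 30^2 = 12
  bit 3 = 0: r = r^2 mod 37 = 12^2 = 33
  bit 4 = 0: r = r^2 mod 37 = 33^2 = 16
  bit 5 = 1: r = r^2 * 17 mod 37 = 16^2 * 17 = 34*17 = 23
  -> B = 23
s = B^a = 23^7 mod 37  (bits of 7 = 111)
  bit 0 = 1: r = r^2 * 23 mod 37 = 1^2 * 23 = 1*23 = 23
  bit 1 = 1: r = r^2 * 23 mod 37 = 23^2 * 23 = 11*23 = 31
  bit 2 = 1: r = r^2 * 23 mod 37 = 31^2 * 23 = 36*23 = 14
  -> s = B^a = 14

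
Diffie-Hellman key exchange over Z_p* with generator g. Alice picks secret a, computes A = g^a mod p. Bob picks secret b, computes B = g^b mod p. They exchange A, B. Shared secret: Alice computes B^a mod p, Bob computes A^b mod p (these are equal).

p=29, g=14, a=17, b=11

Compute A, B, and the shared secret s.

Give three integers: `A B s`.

A = 14^17 mod 29  (bits of 17 = 10001)
  bit 0 = 1: r = r^2 * 14 mod 29 = 1^2 * 14 = 1*14 = 14
  bit 1 = 0: r = r^2 mod 29 = 14^2 = 22
  bit 2 = 0: r = r^2 mod 29 = 22^2 = 20
  bit 3 = 0: r = r^2 mod 29 = 20^2 = 23
  bit 4 = 1: r = r^2 * 14 mod 29 = 23^2 * 14 = 7*14 = 11
  -> A = 11
B = 14^11 mod 29  (bits of 11 = 1011)
  bit 0 = 1: r = r^2 * 14 mod 29 = 1^2 * 14 = 1*14 = 14
  bit 1 = 0: r = r^2 mod 29 = 14^2 = 22
  bit 2 = 1: r = r^2 * 14 mod 29 = 22^2 * 14 = 20*14 = 19
  bit 3 = 1: r = r^2 * 14 mod 29 = 19^2 * 14 = 13*14 = 8
  -> B = 8
s = B^a = 8^17 mod 29  (bits of 17 = 10001)
  bit 0 = 1: r = r^2 * 8 mod 29 = 1^2 * 8 = 1*8 = 8
  bit 1 = 0: r = r^2 mod 29 = 8^2 = 6
  bit 2 = 0: r = r^2 mod 29 = 6^2 = 7
  bit 3 = 0: r = r^2 mod 29 = 7^2 = 20
  bit 4 = 1: r = r^2 * 8 mod 29 = 20^2 * 8 = 23*8 = 10
  -> s = B^a = 10

Answer: 11 8 10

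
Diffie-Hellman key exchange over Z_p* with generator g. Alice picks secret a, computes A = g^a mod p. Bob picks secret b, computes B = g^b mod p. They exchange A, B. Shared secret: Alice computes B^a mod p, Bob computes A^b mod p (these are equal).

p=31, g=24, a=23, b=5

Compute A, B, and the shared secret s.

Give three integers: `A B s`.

Answer: 21 26 6

Derivation:
A = 24^23 mod 31  (bits of 23 = 10111)
  bit 0 = 1: r = r^2 * 24 mod 31 = 1^2 * 24 = 1*24 = 24
  bit 1 = 0: r = r^2 mod 31 = 24^2 = 18
  bit 2 = 1: r = r^2 * 24 mod 31 = 18^2 * 24 = 14*24 = 26
  bit 3 = 1: r = r^2 * 24 mod 31 = 26^2 * 24 = 25*24 = 11
  bit 4 = 1: r = r^2 * 24 mod 31 = 11^2 * 24 = 28*24 = 21
  -> A = 21
B = 24^5 mod 31  (bits of 5 = 101)
  bit 0 = 1: r = r^2 * 24 mod 31 = 1^2 * 24 = 1*24 = 24
  bit 1 = 0: r = r^2 mod 31 = 24^2 = 18
  bit 2 = 1: r = r^2 * 24 mod 31 = 18^2 * 24 = 14*24 = 26
  -> B = 26
s = B^a = 26^23 mod 31  (bits of 23 = 10111)
  bit 0 = 1: r = r^2 * 26 mod 31 = 1^2 * 26 = 1*26 = 26
  bit 1 = 0: r = r^2 mod 31 = 26^2 = 25
  bit 2 = 1: r = r^2 * 26 mod 31 = 25^2 * 26 = 5*26 = 6
  bit 3 = 1: r = r^2 * 26 mod 31 = 6^2 * 26 = 5*26 = 6
  bit 4 = 1: r = r^2 * 26 mod 31 = 6^2 * 26 = 5*26 = 6
  -> s = B^a = 6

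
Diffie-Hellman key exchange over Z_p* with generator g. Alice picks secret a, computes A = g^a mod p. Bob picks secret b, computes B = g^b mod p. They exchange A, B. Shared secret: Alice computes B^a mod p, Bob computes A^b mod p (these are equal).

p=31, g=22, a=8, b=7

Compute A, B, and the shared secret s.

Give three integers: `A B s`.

Answer: 28 21 14

Derivation:
A = 22^8 mod 31  (bits of 8 = 1000)
  bit 0 = 1: r = r^2 * 22 mod 31 = 1^2 * 22 = 1*22 = 22
  bit 1 = 0: r = r^2 mod 31 = 22^2 = 19
  bit 2 = 0: r = r^2 mod 31 = 19^2 = 20
  bit 3 = 0: r = r^2 mod 31 = 20^2 = 28
  -> A = 28
B = 22^7 mod 31  (bits of 7 = 111)
  bit 0 = 1: r = r^2 * 22 mod 31 = 1^2 * 22 = 1*22 = 22
  bit 1 = 1: r = r^2 * 22 mod 31 = 22^2 * 22 = 19*22 = 15
  bit 2 = 1: r = r^2 * 22 mod 31 = 15^2 * 22 = 8*22 = 21
  -> B = 21
s = B^a = 21^8 mod 31  (bits of 8 = 1000)
  bit 0 = 1: r = r^2 * 21 mod 31 = 1^2 * 21 = 1*21 = 21
  bit 1 = 0: r = r^2 mod 31 = 21^2 = 7
  bit 2 = 0: r = r^2 mod 31 = 7^2 = 18
  bit 3 = 0: r = r^2 mod 31 = 18^2 = 14
  -> s = B^a = 14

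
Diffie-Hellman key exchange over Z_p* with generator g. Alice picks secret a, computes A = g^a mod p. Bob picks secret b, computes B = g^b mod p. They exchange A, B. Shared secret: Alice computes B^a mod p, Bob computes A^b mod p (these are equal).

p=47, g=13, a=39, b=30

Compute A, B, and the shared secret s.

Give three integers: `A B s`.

A = 13^39 mod 47  (bits of 39 = 100111)
  bit 0 = 1: r = r^2 * 13 mod 47 = 1^2 * 13 = 1*13 = 13
  bit 1 = 0: r = r^2 mod 47 = 13^2 = 28
  bit 2 = 0: r = r^2 mod 47 = 28^2 = 32
  bit 3 = 1: r = r^2 * 13 mod 47 = 32^2 * 13 = 37*13 = 11
  bit 4 = 1: r = r^2 * 13 mod 47 = 11^2 * 13 = 27*13 = 22
  bit 5 = 1: r = r^2 * 13 mod 47 = 22^2 * 13 = 14*13 = 41
  -> A = 41
B = 13^30 mod 47  (bits of 30 = 11110)
  bit 0 = 1: r = r^2 * 13 mod 47 = 1^2 * 13 = 1*13 = 13
  bit 1 = 1: r = r^2 * 13 mod 47 = 13^2 * 13 = 28*13 = 35
  bit 2 = 1: r = r^2 * 13 mod 47 = 35^2 * 13 = 3*13 = 39
  bit 3 = 1: r = r^2 * 13 mod 47 = 39^2 * 13 = 17*13 = 33
  bit 4 = 0: r = r^2 mod 47 = 33^2 = 8
  -> B = 8
s = B^a = 8^39 mod 47  (bits of 39 = 100111)
  bit 0 = 1: r = r^2 * 8 mod 47 = 1^2 * 8 = 1*8 = 8
  bit 1 = 0: r = r^2 mod 47 = 8^2 = 17
  bit 2 = 0: r = r^2 mod 47 = 17^2 = 7
  bit 3 = 1: r = r^2 * 8 mod 47 = 7^2 * 8 = 2*8 = 16
  bit 4 = 1: r = r^2 * 8 mod 47 = 16^2 * 8 = 21*8 = 27
  bit 5 = 1: r = r^2 * 8 mod 47 = 27^2 * 8 = 24*8 = 4
  -> s = B^a = 4

Answer: 41 8 4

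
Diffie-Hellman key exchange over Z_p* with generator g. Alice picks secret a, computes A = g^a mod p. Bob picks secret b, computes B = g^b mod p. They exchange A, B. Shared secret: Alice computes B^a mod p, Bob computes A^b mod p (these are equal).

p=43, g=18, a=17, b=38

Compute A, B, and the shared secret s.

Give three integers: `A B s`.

Answer: 33 10 9

Derivation:
A = 18^17 mod 43  (bits of 17 = 10001)
  bit 0 = 1: r = r^2 * 18 mod 43 = 1^2 * 18 = 1*18 = 18
  bit 1 = 0: r = r^2 mod 43 = 18^2 = 23
  bit 2 = 0: r = r^2 mod 43 = 23^2 = 13
  bit 3 = 0: r = r^2 mod 43 = 13^2 = 40
  bit 4 = 1: r = r^2 * 18 mod 43 = 40^2 * 18 = 9*18 = 33
  -> A = 33
B = 18^38 mod 43  (bits of 38 = 100110)
  bit 0 = 1: r = r^2 * 18 mod 43 = 1^2 * 18 = 1*18 = 18
  bit 1 = 0: r = r^2 mod 43 = 18^2 = 23
  bit 2 = 0: r = r^2 mod 43 = 23^2 = 13
  bit 3 = 1: r = r^2 * 18 mod 43 = 13^2 * 18 = 40*18 = 32
  bit 4 = 1: r = r^2 * 18 mod 43 = 32^2 * 18 = 35*18 = 28
  bit 5 = 0: r = r^2 mod 43 = 28^2 = 10
  -> B = 10
s = B^a = 10^17 mod 43  (bits of 17 = 10001)
  bit 0 = 1: r = r^2 * 10 mod 43 = 1^2 * 10 = 1*10 = 10
  bit 1 = 0: r = r^2 mod 43 = 10^2 = 14
  bit 2 = 0: r = r^2 mod 43 = 14^2 = 24
  bit 3 = 0: r = r^2 mod 43 = 24^2 = 17
  bit 4 = 1: r = r^2 * 10 mod 43 = 17^2 * 10 = 31*10 = 9
  -> s = B^a = 9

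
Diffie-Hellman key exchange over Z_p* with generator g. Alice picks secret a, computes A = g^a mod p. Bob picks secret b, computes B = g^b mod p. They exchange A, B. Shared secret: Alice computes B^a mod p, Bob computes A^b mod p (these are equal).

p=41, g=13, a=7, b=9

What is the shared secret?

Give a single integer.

A = 13^7 mod 41  (bits of 7 = 111)
  bit 0 = 1: r = r^2 * 13 mod 41 = 1^2 * 13 = 1*13 = 13
  bit 1 = 1: r = r^2 * 13 mod 41 = 13^2 * 13 = 5*13 = 24
  bit 2 = 1: r = r^2 * 13 mod 41 = 24^2 * 13 = 2*13 = 26
  -> A = 26
B = 13^9 mod 41  (bits of 9 = 1001)
  bit 0 = 1: r = r^2 * 13 mod 41 = 1^2 * 13 = 1*13 = 13
  bit 1 = 0: r = r^2 mod 41 = 13^2 = 5
  bit 2 = 0: r = r^2 mod 41 = 5^2 = 25
  bit 3 = 1: r = r^2 * 13 mod 41 = 25^2 * 13 = 10*13 = 7
  -> B = 7
s = B^a = 7^7 mod 41  (bits of 7 = 111)
  bit 0 = 1: r = r^2 * 7 mod 41 = 1^2 * 7 = 1*7 = 7
  bit 1 = 1: r = r^2 * 7 mod 41 = 7^2 * 7 = 8*7 = 15
  bit 2 = 1: r = r^2 * 7 mod 41 = 15^2 * 7 = 20*7 = 17
  -> s = B^a = 17

Answer: 17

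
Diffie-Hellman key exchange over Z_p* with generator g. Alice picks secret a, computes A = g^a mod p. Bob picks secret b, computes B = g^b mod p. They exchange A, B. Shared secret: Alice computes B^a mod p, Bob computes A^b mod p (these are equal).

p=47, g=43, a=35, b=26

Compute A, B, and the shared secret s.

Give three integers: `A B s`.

A = 43^35 mod 47  (bits of 35 = 100011)
  bit 0 = 1: r = r^2 * 43 mod 47 = 1^2 * 43 = 1*43 = 43
  bit 1 = 0: r = r^2 mod 47 = 43^2 = 16
  bit 2 = 0: r = r^2 mod 47 = 16^2 = 21
  bit 3 = 0: r = r^2 mod 47 = 21^2 = 18
  bit 4 = 1: r = r^2 * 43 mod 47 = 18^2 * 43 = 42*43 = 20
  bit 5 = 1: r = r^2 * 43 mod 47 = 20^2 * 43 = 24*43 = 45
  -> A = 45
B = 43^26 mod 47  (bits of 26 = 11010)
  bit 0 = 1: r = r^2 * 43 mod 47 = 1^2 * 43 = 1*43 = 43
  bit 1 = 1: r = r^2 * 43 mod 47 = 43^2 * 43 = 16*43 = 30
  bit 2 = 0: r = r^2 mod 47 = 30^2 = 7
  bit 3 = 1: r = r^2 * 43 mod 47 = 7^2 * 43 = 2*43 = 39
  bit 4 = 0: r = r^2 mod 47 = 39^2 = 17
  -> B = 17
s = B^a = 17^35 mod 47  (bits of 35 = 100011)
  bit 0 = 1: r = r^2 * 17 mod 47 = 1^2 * 17 = 1*17 = 17
  bit 1 = 0: r = r^2 mod 47 = 17^2 = 7
  bit 2 = 0: r = r^2 mod 47 = 7^2 = 2
  bit 3 = 0: r = r^2 mod 47 = 2^2 = 4
  bit 4 = 1: r = r^2 * 17 mod 47 = 4^2 * 17 = 16*17 = 37
  bit 5 = 1: r = r^2 * 17 mod 47 = 37^2 * 17 = 6*17 = 8
  -> s = B^a = 8

Answer: 45 17 8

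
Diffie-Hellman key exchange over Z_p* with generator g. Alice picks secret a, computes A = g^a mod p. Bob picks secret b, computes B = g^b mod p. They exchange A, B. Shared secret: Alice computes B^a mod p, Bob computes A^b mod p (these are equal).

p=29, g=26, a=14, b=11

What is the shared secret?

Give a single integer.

Answer: 28

Derivation:
A = 26^14 mod 29  (bits of 14 = 1110)
  bit 0 = 1: r = r^2 * 26 mod 29 = 1^2 * 26 = 1*26 = 26
  bit 1 = 1: r = r^2 * 26 mod 29 = 26^2 * 26 = 9*26 = 2
  bit 2 = 1: r = r^2 * 26 mod 29 = 2^2 * 26 = 4*26 = 17
  bit 3 = 0: r = r^2 mod 29 = 17^2 = 28
  -> A = 28
B = 26^11 mod 29  (bits of 11 = 1011)
  bit 0 = 1: r = r^2 * 26 mod 29 = 1^2 * 26 = 1*26 = 26
  bit 1 = 0: r = r^2 mod 29 = 26^2 = 9
  bit 2 = 1: r = r^2 * 26 mod 29 = 9^2 * 26 = 23*26 = 18
  bit 3 = 1: r = r^2 * 26 mod 29 = 18^2 * 26 = 5*26 = 14
  -> B = 14
s = B^a = 14^14 mod 29  (bits of 14 = 1110)
  bit 0 = 1: r = r^2 * 14 mod 29 = 1^2 * 14 = 1*14 = 14
  bit 1 = 1: r = r^2 * 14 mod 29 = 14^2 * 14 = 22*14 = 18
  bit 2 = 1: r = r^2 * 14 mod 29 = 18^2 * 14 = 5*14 = 12
  bit 3 = 0: r = r^2 mod 29 = 12^2 = 28
  -> s = B^a = 28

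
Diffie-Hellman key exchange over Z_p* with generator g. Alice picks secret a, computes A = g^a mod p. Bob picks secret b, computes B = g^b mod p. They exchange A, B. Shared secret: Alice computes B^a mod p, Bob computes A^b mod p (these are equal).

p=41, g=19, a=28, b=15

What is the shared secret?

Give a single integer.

A = 19^28 mod 41  (bits of 28 = 11100)
  bit 0 = 1: r = r^2 * 19 mod 41 = 1^2 * 19 = 1*19 = 19
  bit 1 = 1: r = r^2 * 19 mod 41 = 19^2 * 19 = 33*19 = 12
  bit 2 = 1: r = r^2 * 19 mod 41 = 12^2 * 19 = 21*19 = 30
  bit 3 = 0: r = r^2 mod 41 = 30^2 = 39
  bit 4 = 0: r = r^2 mod 41 = 39^2 = 4
  -> A = 4
B = 19^15 mod 41  (bits of 15 = 1111)
  bit 0 = 1: r = r^2 * 19 mod 41 = 1^2 * 19 = 1*19 = 19
  bit 1 = 1: r = r^2 * 19 mod 41 = 19^2 * 19 = 33*19 = 12
  bit 2 = 1: r = r^2 * 19 mod 41 = 12^2 * 19 = 21*19 = 30
  bit 3 = 1: r = r^2 * 19 mod 41 = 30^2 * 19 = 39*19 = 3
  -> B = 3
s = B^a = 3^28 mod 41  (bits of 28 = 11100)
  bit 0 = 1: r = r^2 * 3 mod 41 = 1^2 * 3 = 1*3 = 3
  bit 1 = 1: r = r^2 * 3 mod 41 = 3^2 * 3 = 9*3 = 27
  bit 2 = 1: r = r^2 * 3 mod 41 = 27^2 * 3 = 32*3 = 14
  bit 3 = 0: r = r^2 mod 41 = 14^2 = 32
  bit 4 = 0: r = r^2 mod 41 = 32^2 = 40
  -> s = B^a = 40

Answer: 40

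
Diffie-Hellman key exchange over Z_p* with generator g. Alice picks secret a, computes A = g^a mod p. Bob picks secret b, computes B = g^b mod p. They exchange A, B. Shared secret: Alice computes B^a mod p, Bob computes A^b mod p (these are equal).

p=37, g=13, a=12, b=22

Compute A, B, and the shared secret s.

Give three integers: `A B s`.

Answer: 10 3 10

Derivation:
A = 13^12 mod 37  (bits of 12 = 1100)
  bit 0 = 1: r = r^2 * 13 mod 37 = 1^2 * 13 = 1*13 = 13
  bit 1 = 1: r = r^2 * 13 mod 37 = 13^2 * 13 = 21*13 = 14
  bit 2 = 0: r = r^2 mod 37 = 14^2 = 11
  bit 3 = 0: r = r^2 mod 37 = 11^2 = 10
  -> A = 10
B = 13^22 mod 37  (bits of 22 = 10110)
  bit 0 = 1: r = r^2 * 13 mod 37 = 1^2 * 13 = 1*13 = 13
  bit 1 = 0: r = r^2 mod 37 = 13^2 = 21
  bit 2 = 1: r = r^2 * 13 mod 37 = 21^2 * 13 = 34*13 = 35
  bit 3 = 1: r = r^2 * 13 mod 37 = 35^2 * 13 = 4*13 = 15
  bit 4 = 0: r = r^2 mod 37 = 15^2 = 3
  -> B = 3
s = B^a = 3^12 mod 37  (bits of 12 = 1100)
  bit 0 = 1: r = r^2 * 3 mod 37 = 1^2 * 3 = 1*3 = 3
  bit 1 = 1: r = r^2 * 3 mod 37 = 3^2 * 3 = 9*3 = 27
  bit 2 = 0: r = r^2 mod 37 = 27^2 = 26
  bit 3 = 0: r = r^2 mod 37 = 26^2 = 10
  -> s = B^a = 10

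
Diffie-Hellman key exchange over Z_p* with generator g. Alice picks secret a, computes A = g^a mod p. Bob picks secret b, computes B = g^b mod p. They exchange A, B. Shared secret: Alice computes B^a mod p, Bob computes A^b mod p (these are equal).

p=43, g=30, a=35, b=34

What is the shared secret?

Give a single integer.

Answer: 6

Derivation:
A = 30^35 mod 43  (bits of 35 = 100011)
  bit 0 = 1: r = r^2 * 30 mod 43 = 1^2 * 30 = 1*30 = 30
  bit 1 = 0: r = r^2 mod 43 = 30^2 = 40
  bit 2 = 0: r = r^2 mod 43 = 40^2 = 9
  bit 3 = 0: r = r^2 mod 43 = 9^2 = 38
  bit 4 = 1: r = r^2 * 30 mod 43 = 38^2 * 30 = 25*30 = 19
  bit 5 = 1: r = r^2 * 30 mod 43 = 19^2 * 30 = 17*30 = 37
  -> A = 37
B = 30^34 mod 43  (bits of 34 = 100010)
  bit 0 = 1: r = r^2 * 30 mod 43 = 1^2 * 30 = 1*30 = 30
  bit 1 = 0: r = r^2 mod 43 = 30^2 = 40
  bit 2 = 0: r = r^2 mod 43 = 40^2 = 9
  bit 3 = 0: r = r^2 mod 43 = 9^2 = 38
  bit 4 = 1: r = r^2 * 30 mod 43 = 38^2 * 30 = 25*30 = 19
  bit 5 = 0: r = r^2 mod 43 = 19^2 = 17
  -> B = 17
s = B^a = 17^35 mod 43  (bits of 35 = 100011)
  bit 0 = 1: r = r^2 * 17 mod 43 = 1^2 * 17 = 1*17 = 17
  bit 1 = 0: r = r^2 mod 43 = 17^2 = 31
  bit 2 = 0: r = r^2 mod 43 = 31^2 = 15
  bit 3 = 0: r = r^2 mod 43 = 15^2 = 10
  bit 4 = 1: r = r^2 * 17 mod 43 = 10^2 * 17 = 14*17 = 23
  bit 5 = 1: r = r^2 * 17 mod 43 = 23^2 * 17 = 13*17 = 6
  -> s = B^a = 6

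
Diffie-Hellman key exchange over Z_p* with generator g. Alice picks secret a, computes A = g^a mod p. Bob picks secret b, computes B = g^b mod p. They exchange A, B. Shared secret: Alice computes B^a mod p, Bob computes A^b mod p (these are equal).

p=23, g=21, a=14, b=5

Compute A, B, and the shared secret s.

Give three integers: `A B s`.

A = 21^14 mod 23  (bits of 14 = 1110)
  bit 0 = 1: r = r^2 * 21 mod 23 = 1^2 * 21 = 1*21 = 21
  bit 1 = 1: r = r^2 * 21 mod 23 = 21^2 * 21 = 4*21 = 15
  bit 2 = 1: r = r^2 * 21 mod 23 = 15^2 * 21 = 18*21 = 10
  bit 3 = 0: r = r^2 mod 23 = 10^2 = 8
  -> A = 8
B = 21^5 mod 23  (bits of 5 = 101)
  bit 0 = 1: r = r^2 * 21 mod 23 = 1^2 * 21 = 1*21 = 21
  bit 1 = 0: r = r^2 mod 23 = 21^2 = 4
  bit 2 = 1: r = r^2 * 21 mod 23 = 4^2 * 21 = 16*21 = 14
  -> B = 14
s = B^a = 14^14 mod 23  (bits of 14 = 1110)
  bit 0 = 1: r = r^2 * 14 mod 23 = 1^2 * 14 = 1*14 = 14
  bit 1 = 1: r = r^2 * 14 mod 23 = 14^2 * 14 = 12*14 = 7
  bit 2 = 1: r = r^2 * 14 mod 23 = 7^2 * 14 = 3*14 = 19
  bit 3 = 0: r = r^2 mod 23 = 19^2 = 16
  -> s = B^a = 16

Answer: 8 14 16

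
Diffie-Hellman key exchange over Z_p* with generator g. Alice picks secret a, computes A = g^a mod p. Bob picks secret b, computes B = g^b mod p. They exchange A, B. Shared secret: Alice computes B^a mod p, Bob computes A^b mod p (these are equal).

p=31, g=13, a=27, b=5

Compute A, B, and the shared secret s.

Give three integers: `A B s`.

A = 13^27 mod 31  (bits of 27 = 11011)
  bit 0 = 1: r = r^2 * 13 mod 31 = 1^2 * 13 = 1*13 = 13
  bit 1 = 1: r = r^2 * 13 mod 31 = 13^2 * 13 = 14*13 = 27
  bit 2 = 0: r = r^2 mod 31 = 27^2 = 16
  bit 3 = 1: r = r^2 * 13 mod 31 = 16^2 * 13 = 8*13 = 11
  bit 4 = 1: r = r^2 * 13 mod 31 = 11^2 * 13 = 28*13 = 23
  -> A = 23
B = 13^5 mod 31  (bits of 5 = 101)
  bit 0 = 1: r = r^2 * 13 mod 31 = 1^2 * 13 = 1*13 = 13
  bit 1 = 0: r = r^2 mod 31 = 13^2 = 14
  bit 2 = 1: r = r^2 * 13 mod 31 = 14^2 * 13 = 10*13 = 6
  -> B = 6
s = B^a = 6^27 mod 31  (bits of 27 = 11011)
  bit 0 = 1: r = r^2 * 6 mod 31 = 1^2 * 6 = 1*6 = 6
  bit 1 = 1: r = r^2 * 6 mod 31 = 6^2 * 6 = 5*6 = 30
  bit 2 = 0: r = r^2 mod 31 = 30^2 = 1
  bit 3 = 1: r = r^2 * 6 mod 31 = 1^2 * 6 = 1*6 = 6
  bit 4 = 1: r = r^2 * 6 mod 31 = 6^2 * 6 = 5*6 = 30
  -> s = B^a = 30

Answer: 23 6 30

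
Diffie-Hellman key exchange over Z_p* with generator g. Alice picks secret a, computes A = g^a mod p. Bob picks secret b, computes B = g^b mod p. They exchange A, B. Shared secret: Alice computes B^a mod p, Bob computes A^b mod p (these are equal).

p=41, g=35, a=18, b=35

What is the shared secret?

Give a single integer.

A = 35^18 mod 41  (bits of 18 = 10010)
  bit 0 = 1: r = r^2 * 35 mod 41 = 1^2 * 35 = 1*35 = 35
  bit 1 = 0: r = r^2 mod 41 = 35^2 = 36
  bit 2 = 0: r = r^2 mod 41 = 36^2 = 25
  bit 3 = 1: r = r^2 * 35 mod 41 = 25^2 * 35 = 10*35 = 22
  bit 4 = 0: r = r^2 mod 41 = 22^2 = 33
  -> A = 33
B = 35^35 mod 41  (bits of 35 = 100011)
  bit 0 = 1: r = r^2 * 35 mod 41 = 1^2 * 35 = 1*35 = 35
  bit 1 = 0: r = r^2 mod 41 = 35^2 = 36
  bit 2 = 0: r = r^2 mod 41 = 36^2 = 25
  bit 3 = 0: r = r^2 mod 41 = 25^2 = 10
  bit 4 = 1: r = r^2 * 35 mod 41 = 10^2 * 35 = 18*35 = 15
  bit 5 = 1: r = r^2 * 35 mod 41 = 15^2 * 35 = 20*35 = 3
  -> B = 3
s = B^a = 3^18 mod 41  (bits of 18 = 10010)
  bit 0 = 1: r = r^2 * 3 mod 41 = 1^2 * 3 = 1*3 = 3
  bit 1 = 0: r = r^2 mod 41 = 3^2 = 9
  bit 2 = 0: r = r^2 mod 41 = 9^2 = 40
  bit 3 = 1: r = r^2 * 3 mod 41 = 40^2 * 3 = 1*3 = 3
  bit 4 = 0: r = r^2 mod 41 = 3^2 = 9
  -> s = B^a = 9

Answer: 9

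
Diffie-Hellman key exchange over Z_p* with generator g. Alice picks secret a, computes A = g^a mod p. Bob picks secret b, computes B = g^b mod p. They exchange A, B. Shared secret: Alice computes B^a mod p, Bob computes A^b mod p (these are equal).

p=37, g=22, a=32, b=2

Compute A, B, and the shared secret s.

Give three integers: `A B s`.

Answer: 33 3 16

Derivation:
A = 22^32 mod 37  (bits of 32 = 100000)
  bit 0 = 1: r = r^2 * 22 mod 37 = 1^2 * 22 = 1*22 = 22
  bit 1 = 0: r = r^2 mod 37 = 22^2 = 3
  bit 2 = 0: r = r^2 mod 37 = 3^2 = 9
  bit 3 = 0: r = r^2 mod 37 = 9^2 = 7
  bit 4 = 0: r = r^2 mod 37 = 7^2 = 12
  bit 5 = 0: r = r^2 mod 37 = 12^2 = 33
  -> A = 33
B = 22^2 mod 37  (bits of 2 = 10)
  bit 0 = 1: r = r^2 * 22 mod 37 = 1^2 * 22 = 1*22 = 22
  bit 1 = 0: r = r^2 mod 37 = 22^2 = 3
  -> B = 3
s = B^a = 3^32 mod 37  (bits of 32 = 100000)
  bit 0 = 1: r = r^2 * 3 mod 37 = 1^2 * 3 = 1*3 = 3
  bit 1 = 0: r = r^2 mod 37 = 3^2 = 9
  bit 2 = 0: r = r^2 mod 37 = 9^2 = 7
  bit 3 = 0: r = r^2 mod 37 = 7^2 = 12
  bit 4 = 0: r = r^2 mod 37 = 12^2 = 33
  bit 5 = 0: r = r^2 mod 37 = 33^2 = 16
  -> s = B^a = 16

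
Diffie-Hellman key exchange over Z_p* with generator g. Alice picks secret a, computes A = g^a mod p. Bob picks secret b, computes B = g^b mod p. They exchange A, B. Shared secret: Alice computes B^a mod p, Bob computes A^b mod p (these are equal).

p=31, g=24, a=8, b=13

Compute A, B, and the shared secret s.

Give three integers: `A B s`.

Answer: 10 12 9

Derivation:
A = 24^8 mod 31  (bits of 8 = 1000)
  bit 0 = 1: r = r^2 * 24 mod 31 = 1^2 * 24 = 1*24 = 24
  bit 1 = 0: r = r^2 mod 31 = 24^2 = 18
  bit 2 = 0: r = r^2 mod 31 = 18^2 = 14
  bit 3 = 0: r = r^2 mod 31 = 14^2 = 10
  -> A = 10
B = 24^13 mod 31  (bits of 13 = 1101)
  bit 0 = 1: r = r^2 * 24 mod 31 = 1^2 * 24 = 1*24 = 24
  bit 1 = 1: r = r^2 * 24 mod 31 = 24^2 * 24 = 18*24 = 29
  bit 2 = 0: r = r^2 mod 31 = 29^2 = 4
  bit 3 = 1: r = r^2 * 24 mod 31 = 4^2 * 24 = 16*24 = 12
  -> B = 12
s = B^a = 12^8 mod 31  (bits of 8 = 1000)
  bit 0 = 1: r = r^2 * 12 mod 31 = 1^2 * 12 = 1*12 = 12
  bit 1 = 0: r = r^2 mod 31 = 12^2 = 20
  bit 2 = 0: r = r^2 mod 31 = 20^2 = 28
  bit 3 = 0: r = r^2 mod 31 = 28^2 = 9
  -> s = B^a = 9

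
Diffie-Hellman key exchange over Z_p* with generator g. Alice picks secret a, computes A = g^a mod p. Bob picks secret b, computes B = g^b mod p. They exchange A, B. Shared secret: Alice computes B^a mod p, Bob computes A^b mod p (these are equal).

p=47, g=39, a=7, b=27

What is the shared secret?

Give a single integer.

Answer: 38

Derivation:
A = 39^7 mod 47  (bits of 7 = 111)
  bit 0 = 1: r = r^2 * 39 mod 47 = 1^2 * 39 = 1*39 = 39
  bit 1 = 1: r = r^2 * 39 mod 47 = 39^2 * 39 = 17*39 = 5
  bit 2 = 1: r = r^2 * 39 mod 47 = 5^2 * 39 = 25*39 = 35
  -> A = 35
B = 39^27 mod 47  (bits of 27 = 11011)
  bit 0 = 1: r = r^2 * 39 mod 47 = 1^2 * 39 = 1*39 = 39
  bit 1 = 1: r = r^2 * 39 mod 47 = 39^2 * 39 = 17*39 = 5
  bit 2 = 0: r = r^2 mod 47 = 5^2 = 25
  bit 3 = 1: r = r^2 * 39 mod 47 = 25^2 * 39 = 14*39 = 29
  bit 4 = 1: r = r^2 * 39 mod 47 = 29^2 * 39 = 42*39 = 40
  -> B = 40
s = B^a = 40^7 mod 47  (bits of 7 = 111)
  bit 0 = 1: r = r^2 * 40 mod 47 = 1^2 * 40 = 1*40 = 40
  bit 1 = 1: r = r^2 * 40 mod 47 = 40^2 * 40 = 2*40 = 33
  bit 2 = 1: r = r^2 * 40 mod 47 = 33^2 * 40 = 8*40 = 38
  -> s = B^a = 38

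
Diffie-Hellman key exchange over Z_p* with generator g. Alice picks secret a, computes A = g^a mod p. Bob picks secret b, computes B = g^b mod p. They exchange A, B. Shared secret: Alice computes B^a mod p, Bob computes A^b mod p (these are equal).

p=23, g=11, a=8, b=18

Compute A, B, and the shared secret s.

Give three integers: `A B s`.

A = 11^8 mod 23  (bits of 8 = 1000)
  bit 0 = 1: r = r^2 * 11 mod 23 = 1^2 * 11 = 1*11 = 11
  bit 1 = 0: r = r^2 mod 23 = 11^2 = 6
  bit 2 = 0: r = r^2 mod 23 = 6^2 = 13
  bit 3 = 0: r = r^2 mod 23 = 13^2 = 8
  -> A = 8
B = 11^18 mod 23  (bits of 18 = 10010)
  bit 0 = 1: r = r^2 * 11 mod 23 = 1^2 * 11 = 1*11 = 11
  bit 1 = 0: r = r^2 mod 23 = 11^2 = 6
  bit 2 = 0: r = r^2 mod 23 = 6^2 = 13
  bit 3 = 1: r = r^2 * 11 mod 23 = 13^2 * 11 = 8*11 = 19
  bit 4 = 0: r = r^2 mod 23 = 19^2 = 16
  -> B = 16
s = B^a = 16^8 mod 23  (bits of 8 = 1000)
  bit 0 = 1: r = r^2 * 16 mod 23 = 1^2 * 16 = 1*16 = 16
  bit 1 = 0: r = r^2 mod 23 = 16^2 = 3
  bit 2 = 0: r = r^2 mod 23 = 3^2 = 9
  bit 3 = 0: r = r^2 mod 23 = 9^2 = 12
  -> s = B^a = 12

Answer: 8 16 12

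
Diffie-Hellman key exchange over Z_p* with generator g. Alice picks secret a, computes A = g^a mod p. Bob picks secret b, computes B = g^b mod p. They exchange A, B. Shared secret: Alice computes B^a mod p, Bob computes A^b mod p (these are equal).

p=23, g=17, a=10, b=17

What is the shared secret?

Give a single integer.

A = 17^10 mod 23  (bits of 10 = 1010)
  bit 0 = 1: r = r^2 * 17 mod 23 = 1^2 * 17 = 1*17 = 17
  bit 1 = 0: r = r^2 mod 23 = 17^2 = 13
  bit 2 = 1: r = r^2 * 17 mod 23 = 13^2 * 17 = 8*17 = 21
  bit 3 = 0: r = r^2 mod 23 = 21^2 = 4
  -> A = 4
B = 17^17 mod 23  (bits of 17 = 10001)
  bit 0 = 1: r = r^2 * 17 mod 23 = 1^2 * 17 = 1*17 = 17
  bit 1 = 0: r = r^2 mod 23 = 17^2 = 13
  bit 2 = 0: r = r^2 mod 23 = 13^2 = 8
  bit 3 = 0: r = r^2 mod 23 = 8^2 = 18
  bit 4 = 1: r = r^2 * 17 mod 23 = 18^2 * 17 = 2*17 = 11
  -> B = 11
s = B^a = 11^10 mod 23  (bits of 10 = 1010)
  bit 0 = 1: r = r^2 * 11 mod 23 = 1^2 * 11 = 1*11 = 11
  bit 1 = 0: r = r^2 mod 23 = 11^2 = 6
  bit 2 = 1: r = r^2 * 11 mod 23 = 6^2 * 11 = 13*11 = 5
  bit 3 = 0: r = r^2 mod 23 = 5^2 = 2
  -> s = B^a = 2

Answer: 2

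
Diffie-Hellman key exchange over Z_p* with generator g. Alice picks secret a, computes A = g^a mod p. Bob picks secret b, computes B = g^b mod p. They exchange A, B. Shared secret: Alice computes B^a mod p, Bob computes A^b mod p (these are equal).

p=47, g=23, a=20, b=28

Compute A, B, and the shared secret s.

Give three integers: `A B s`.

A = 23^20 mod 47  (bits of 20 = 10100)
  bit 0 = 1: r = r^2 * 23 mod 47 = 1^2 * 23 = 1*23 = 23
  bit 1 = 0: r = r^2 mod 47 = 23^2 = 12
  bit 2 = 1: r = r^2 * 23 mod 47 = 12^2 * 23 = 3*23 = 22
  bit 3 = 0: r = r^2 mod 47 = 22^2 = 14
  bit 4 = 0: r = r^2 mod 47 = 14^2 = 8
  -> A = 8
B = 23^28 mod 47  (bits of 28 = 11100)
  bit 0 = 1: r = r^2 * 23 mod 47 = 1^2 * 23 = 1*23 = 23
  bit 1 = 1: r = r^2 * 23 mod 47 = 23^2 * 23 = 12*23 = 41
  bit 2 = 1: r = r^2 * 23 mod 47 = 41^2 * 23 = 36*23 = 29
  bit 3 = 0: r = r^2 mod 47 = 29^2 = 42
  bit 4 = 0: r = r^2 mod 47 = 42^2 = 25
  -> B = 25
s = B^a = 25^20 mod 47  (bits of 20 = 10100)
  bit 0 = 1: r = r^2 * 25 mod 47 = 1^2 * 25 = 1*25 = 25
  bit 1 = 0: r = r^2 mod 47 = 25^2 = 14
  bit 2 = 1: r = r^2 * 25 mod 47 = 14^2 * 25 = 8*25 = 12
  bit 3 = 0: r = r^2 mod 47 = 12^2 = 3
  bit 4 = 0: r = r^2 mod 47 = 3^2 = 9
  -> s = B^a = 9

Answer: 8 25 9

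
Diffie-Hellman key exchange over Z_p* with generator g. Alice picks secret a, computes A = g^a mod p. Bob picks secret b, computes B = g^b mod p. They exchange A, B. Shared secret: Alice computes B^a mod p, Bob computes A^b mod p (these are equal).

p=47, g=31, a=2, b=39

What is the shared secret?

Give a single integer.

A = 31^2 mod 47  (bits of 2 = 10)
  bit 0 = 1: r = r^2 * 31 mod 47 = 1^2 * 31 = 1*31 = 31
  bit 1 = 0: r = r^2 mod 47 = 31^2 = 21
  -> A = 21
B = 31^39 mod 47  (bits of 39 = 100111)
  bit 0 = 1: r = r^2 * 31 mod 47 = 1^2 * 31 = 1*31 = 31
  bit 1 = 0: r = r^2 mod 47 = 31^2 = 21
  bit 2 = 0: r = r^2 mod 47 = 21^2 = 18
  bit 3 = 1: r = r^2 * 31 mod 47 = 18^2 * 31 = 42*31 = 33
  bit 4 = 1: r = r^2 * 31 mod 47 = 33^2 * 31 = 8*31 = 13
  bit 5 = 1: r = r^2 * 31 mod 47 = 13^2 * 31 = 28*31 = 22
  -> B = 22
s = B^a = 22^2 mod 47  (bits of 2 = 10)
  bit 0 = 1: r = r^2 * 22 mod 47 = 1^2 * 22 = 1*22 = 22
  bit 1 = 0: r = r^2 mod 47 = 22^2 = 14
  -> s = B^a = 14

Answer: 14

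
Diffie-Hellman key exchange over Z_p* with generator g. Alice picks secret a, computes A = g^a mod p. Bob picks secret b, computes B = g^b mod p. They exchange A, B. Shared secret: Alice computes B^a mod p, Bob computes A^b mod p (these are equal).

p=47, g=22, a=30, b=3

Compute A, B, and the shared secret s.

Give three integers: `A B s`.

Answer: 27 26 37

Derivation:
A = 22^30 mod 47  (bits of 30 = 11110)
  bit 0 = 1: r = r^2 * 22 mod 47 = 1^2 * 22 = 1*22 = 22
  bit 1 = 1: r = r^2 * 22 mod 47 = 22^2 * 22 = 14*22 = 26
  bit 2 = 1: r = r^2 * 22 mod 47 = 26^2 * 22 = 18*22 = 20
  bit 3 = 1: r = r^2 * 22 mod 47 = 20^2 * 22 = 24*22 = 11
  bit 4 = 0: r = r^2 mod 47 = 11^2 = 27
  -> A = 27
B = 22^3 mod 47  (bits of 3 = 11)
  bit 0 = 1: r = r^2 * 22 mod 47 = 1^2 * 22 = 1*22 = 22
  bit 1 = 1: r = r^2 * 22 mod 47 = 22^2 * 22 = 14*22 = 26
  -> B = 26
s = B^a = 26^30 mod 47  (bits of 30 = 11110)
  bit 0 = 1: r = r^2 * 26 mod 47 = 1^2 * 26 = 1*26 = 26
  bit 1 = 1: r = r^2 * 26 mod 47 = 26^2 * 26 = 18*26 = 45
  bit 2 = 1: r = r^2 * 26 mod 47 = 45^2 * 26 = 4*26 = 10
  bit 3 = 1: r = r^2 * 26 mod 47 = 10^2 * 26 = 6*26 = 15
  bit 4 = 0: r = r^2 mod 47 = 15^2 = 37
  -> s = B^a = 37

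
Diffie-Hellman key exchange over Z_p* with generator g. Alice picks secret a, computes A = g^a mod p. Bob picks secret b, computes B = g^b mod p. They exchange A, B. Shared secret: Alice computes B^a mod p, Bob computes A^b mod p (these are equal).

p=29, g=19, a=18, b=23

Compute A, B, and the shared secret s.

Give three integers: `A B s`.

Answer: 5 18 4

Derivation:
A = 19^18 mod 29  (bits of 18 = 10010)
  bit 0 = 1: r = r^2 * 19 mod 29 = 1^2 * 19 = 1*19 = 19
  bit 1 = 0: r = r^2 mod 29 = 19^2 = 13
  bit 2 = 0: r = r^2 mod 29 = 13^2 = 24
  bit 3 = 1: r = r^2 * 19 mod 29 = 24^2 * 19 = 25*19 = 11
  bit 4 = 0: r = r^2 mod 29 = 11^2 = 5
  -> A = 5
B = 19^23 mod 29  (bits of 23 = 10111)
  bit 0 = 1: r = r^2 * 19 mod 29 = 1^2 * 19 = 1*19 = 19
  bit 1 = 0: r = r^2 mod 29 = 19^2 = 13
  bit 2 = 1: r = r^2 * 19 mod 29 = 13^2 * 19 = 24*19 = 21
  bit 3 = 1: r = r^2 * 19 mod 29 = 21^2 * 19 = 6*19 = 27
  bit 4 = 1: r = r^2 * 19 mod 29 = 27^2 * 19 = 4*19 = 18
  -> B = 18
s = B^a = 18^18 mod 29  (bits of 18 = 10010)
  bit 0 = 1: r = r^2 * 18 mod 29 = 1^2 * 18 = 1*18 = 18
  bit 1 = 0: r = r^2 mod 29 = 18^2 = 5
  bit 2 = 0: r = r^2 mod 29 = 5^2 = 25
  bit 3 = 1: r = r^2 * 18 mod 29 = 25^2 * 18 = 16*18 = 27
  bit 4 = 0: r = r^2 mod 29 = 27^2 = 4
  -> s = B^a = 4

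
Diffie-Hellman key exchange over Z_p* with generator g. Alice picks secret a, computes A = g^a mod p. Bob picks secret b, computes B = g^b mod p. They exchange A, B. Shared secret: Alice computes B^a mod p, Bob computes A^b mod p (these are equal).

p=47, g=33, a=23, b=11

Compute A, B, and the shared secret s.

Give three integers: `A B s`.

Answer: 46 15 46

Derivation:
A = 33^23 mod 47  (bits of 23 = 10111)
  bit 0 = 1: r = r^2 * 33 mod 47 = 1^2 * 33 = 1*33 = 33
  bit 1 = 0: r = r^2 mod 47 = 33^2 = 8
  bit 2 = 1: r = r^2 * 33 mod 47 = 8^2 * 33 = 17*33 = 44
  bit 3 = 1: r = r^2 * 33 mod 47 = 44^2 * 33 = 9*33 = 15
  bit 4 = 1: r = r^2 * 33 mod 47 = 15^2 * 33 = 37*33 = 46
  -> A = 46
B = 33^11 mod 47  (bits of 11 = 1011)
  bit 0 = 1: r = r^2 * 33 mod 47 = 1^2 * 33 = 1*33 = 33
  bit 1 = 0: r = r^2 mod 47 = 33^2 = 8
  bit 2 = 1: r = r^2 * 33 mod 47 = 8^2 * 33 = 17*33 = 44
  bit 3 = 1: r = r^2 * 33 mod 47 = 44^2 * 33 = 9*33 = 15
  -> B = 15
s = B^a = 15^23 mod 47  (bits of 23 = 10111)
  bit 0 = 1: r = r^2 * 15 mod 47 = 1^2 * 15 = 1*15 = 15
  bit 1 = 0: r = r^2 mod 47 = 15^2 = 37
  bit 2 = 1: r = r^2 * 15 mod 47 = 37^2 * 15 = 6*15 = 43
  bit 3 = 1: r = r^2 * 15 mod 47 = 43^2 * 15 = 16*15 = 5
  bit 4 = 1: r = r^2 * 15 mod 47 = 5^2 * 15 = 25*15 = 46
  -> s = B^a = 46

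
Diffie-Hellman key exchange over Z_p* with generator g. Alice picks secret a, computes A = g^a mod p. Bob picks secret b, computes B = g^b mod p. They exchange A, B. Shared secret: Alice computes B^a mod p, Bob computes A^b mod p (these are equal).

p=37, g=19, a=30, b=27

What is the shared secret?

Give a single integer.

A = 19^30 mod 37  (bits of 30 = 11110)
  bit 0 = 1: r = r^2 * 19 mod 37 = 1^2 * 19 = 1*19 = 19
  bit 1 = 1: r = r^2 * 19 mod 37 = 19^2 * 19 = 28*19 = 14
  bit 2 = 1: r = r^2 * 19 mod 37 = 14^2 * 19 = 11*19 = 24
  bit 3 = 1: r = r^2 * 19 mod 37 = 24^2 * 19 = 21*19 = 29
  bit 4 = 0: r = r^2 mod 37 = 29^2 = 27
  -> A = 27
B = 19^27 mod 37  (bits of 27 = 11011)
  bit 0 = 1: r = r^2 * 19 mod 37 = 1^2 * 19 = 1*19 = 19
  bit 1 = 1: r = r^2 * 19 mod 37 = 19^2 * 19 = 28*19 = 14
  bit 2 = 0: r = r^2 mod 37 = 14^2 = 11
  bit 3 = 1: r = r^2 * 19 mod 37 = 11^2 * 19 = 10*19 = 5
  bit 4 = 1: r = r^2 * 19 mod 37 = 5^2 * 19 = 25*19 = 31
  -> B = 31
s = B^a = 31^30 mod 37  (bits of 30 = 11110)
  bit 0 = 1: r = r^2 * 31 mod 37 = 1^2 * 31 = 1*31 = 31
  bit 1 = 1: r = r^2 * 31 mod 37 = 31^2 * 31 = 36*31 = 6
  bit 2 = 1: r = r^2 * 31 mod 37 = 6^2 * 31 = 36*31 = 6
  bit 3 = 1: r = r^2 * 31 mod 37 = 6^2 * 31 = 36*31 = 6
  bit 4 = 0: r = r^2 mod 37 = 6^2 = 36
  -> s = B^a = 36

Answer: 36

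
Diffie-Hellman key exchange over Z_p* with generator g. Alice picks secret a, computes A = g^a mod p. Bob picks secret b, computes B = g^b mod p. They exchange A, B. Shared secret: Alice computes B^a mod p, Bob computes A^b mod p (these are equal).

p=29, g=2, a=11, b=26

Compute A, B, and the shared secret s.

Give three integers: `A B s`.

A = 2^11 mod 29  (bits of 11 = 1011)
  bit 0 = 1: r = r^2 * 2 mod 29 = 1^2 * 2 = 1*2 = 2
  bit 1 = 0: r = r^2 mod 29 = 2^2 = 4
  bit 2 = 1: r = r^2 * 2 mod 29 = 4^2 * 2 = 16*2 = 3
  bit 3 = 1: r = r^2 * 2 mod 29 = 3^2 * 2 = 9*2 = 18
  -> A = 18
B = 2^26 mod 29  (bits of 26 = 11010)
  bit 0 = 1: r = r^2 * 2 mod 29 = 1^2 * 2 = 1*2 = 2
  bit 1 = 1: r = r^2 * 2 mod 29 = 2^2 * 2 = 4*2 = 8
  bit 2 = 0: r = r^2 mod 29 = 8^2 = 6
  bit 3 = 1: r = r^2 * 2 mod 29 = 6^2 * 2 = 7*2 = 14
  bit 4 = 0: r = r^2 mod 29 = 14^2 = 22
  -> B = 22
s = B^a = 22^11 mod 29  (bits of 11 = 1011)
  bit 0 = 1: r = r^2 * 22 mod 29 = 1^2 * 22 = 1*22 = 22
  bit 1 = 0: r = r^2 mod 29 = 22^2 = 20
  bit 2 = 1: r = r^2 * 22 mod 29 = 20^2 * 22 = 23*22 = 13
  bit 3 = 1: r = r^2 * 22 mod 29 = 13^2 * 22 = 24*22 = 6
  -> s = B^a = 6

Answer: 18 22 6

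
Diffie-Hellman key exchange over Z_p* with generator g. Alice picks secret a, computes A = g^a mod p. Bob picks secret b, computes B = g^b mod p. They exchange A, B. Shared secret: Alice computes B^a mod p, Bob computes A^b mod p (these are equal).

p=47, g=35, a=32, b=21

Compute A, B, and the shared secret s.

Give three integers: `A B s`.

A = 35^32 mod 47  (bits of 32 = 100000)
  bit 0 = 1: r = r^2 * 35 mod 47 = 1^2 * 35 = 1*35 = 35
  bit 1 = 0: r = r^2 mod 47 = 35^2 = 3
  bit 2 = 0: r = r^2 mod 47 = 3^2 = 9
  bit 3 = 0: r = r^2 mod 47 = 9^2 = 34
  bit 4 = 0: r = r^2 mod 47 = 34^2 = 28
  bit 5 = 0: r = r^2 mod 47 = 28^2 = 32
  -> A = 32
B = 35^21 mod 47  (bits of 21 = 10101)
  bit 0 = 1: r = r^2 * 35 mod 47 = 1^2 * 35 = 1*35 = 35
  bit 1 = 0: r = r^2 mod 47 = 35^2 = 3
  bit 2 = 1: r = r^2 * 35 mod 47 = 3^2 * 35 = 9*35 = 33
  bit 3 = 0: r = r^2 mod 47 = 33^2 = 8
  bit 4 = 1: r = r^2 * 35 mod 47 = 8^2 * 35 = 17*35 = 31
  -> B = 31
s = B^a = 31^32 mod 47  (bits of 32 = 100000)
  bit 0 = 1: r = r^2 * 31 mod 47 = 1^2 * 31 = 1*31 = 31
  bit 1 = 0: r = r^2 mod 47 = 31^2 = 21
  bit 2 = 0: r = r^2 mod 47 = 21^2 = 18
  bit 3 = 0: r = r^2 mod 47 = 18^2 = 42
  bit 4 = 0: r = r^2 mod 47 = 42^2 = 25
  bit 5 = 0: r = r^2 mod 47 = 25^2 = 14
  -> s = B^a = 14

Answer: 32 31 14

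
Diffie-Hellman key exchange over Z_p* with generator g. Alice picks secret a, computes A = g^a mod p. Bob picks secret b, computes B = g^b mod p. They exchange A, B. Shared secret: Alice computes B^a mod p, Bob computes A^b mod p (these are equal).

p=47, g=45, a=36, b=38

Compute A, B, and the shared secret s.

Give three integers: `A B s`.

A = 45^36 mod 47  (bits of 36 = 100100)
  bit 0 = 1: r = r^2 * 45 mod 47 = 1^2 * 45 = 1*45 = 45
  bit 1 = 0: r = r^2 mod 47 = 45^2 = 4
  bit 2 = 0: r = r^2 mod 47 = 4^2 = 16
  bit 3 = 1: r = r^2 * 45 mod 47 = 16^2 * 45 = 21*45 = 5
  bit 4 = 0: r = r^2 mod 47 = 5^2 = 25
  bit 5 = 0: r = r^2 mod 47 = 25^2 = 14
  -> A = 14
B = 45^38 mod 47  (bits of 38 = 100110)
  bit 0 = 1: r = r^2 * 45 mod 47 = 1^2 * 45 = 1*45 = 45
  bit 1 = 0: r = r^2 mod 47 = 45^2 = 4
  bit 2 = 0: r = r^2 mod 47 = 4^2 = 16
  bit 3 = 1: r = r^2 * 45 mod 47 = 16^2 * 45 = 21*45 = 5
  bit 4 = 1: r = r^2 * 45 mod 47 = 5^2 * 45 = 25*45 = 44
  bit 5 = 0: r = r^2 mod 47 = 44^2 = 9
  -> B = 9
s = B^a = 9^36 mod 47  (bits of 36 = 100100)
  bit 0 = 1: r = r^2 * 9 mod 47 = 1^2 * 9 = 1*9 = 9
  bit 1 = 0: r = r^2 mod 47 = 9^2 = 34
  bit 2 = 0: r = r^2 mod 47 = 34^2 = 28
  bit 3 = 1: r = r^2 * 9 mod 47 = 28^2 * 9 = 32*9 = 6
  bit 4 = 0: r = r^2 mod 47 = 6^2 = 36
  bit 5 = 0: r = r^2 mod 47 = 36^2 = 27
  -> s = B^a = 27

Answer: 14 9 27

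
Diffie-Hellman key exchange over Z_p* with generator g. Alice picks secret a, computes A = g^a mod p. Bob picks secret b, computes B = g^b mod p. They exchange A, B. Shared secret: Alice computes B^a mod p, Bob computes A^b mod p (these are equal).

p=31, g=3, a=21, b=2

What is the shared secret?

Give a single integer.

Answer: 8

Derivation:
A = 3^21 mod 31  (bits of 21 = 10101)
  bit 0 = 1: r = r^2 * 3 mod 31 = 1^2 * 3 = 1*3 = 3
  bit 1 = 0: r = r^2 mod 31 = 3^2 = 9
  bit 2 = 1: r = r^2 * 3 mod 31 = 9^2 * 3 = 19*3 = 26
  bit 3 = 0: r = r^2 mod 31 = 26^2 = 25
  bit 4 = 1: r = r^2 * 3 mod 31 = 25^2 * 3 = 5*3 = 15
  -> A = 15
B = 3^2 mod 31  (bits of 2 = 10)
  bit 0 = 1: r = r^2 * 3 mod 31 = 1^2 * 3 = 1*3 = 3
  bit 1 = 0: r = r^2 mod 31 = 3^2 = 9
  -> B = 9
s = B^a = 9^21 mod 31  (bits of 21 = 10101)
  bit 0 = 1: r = r^2 * 9 mod 31 = 1^2 * 9 = 1*9 = 9
  bit 1 = 0: r = r^2 mod 31 = 9^2 = 19
  bit 2 = 1: r = r^2 * 9 mod 31 = 19^2 * 9 = 20*9 = 25
  bit 3 = 0: r = r^2 mod 31 = 25^2 = 5
  bit 4 = 1: r = r^2 * 9 mod 31 = 5^2 * 9 = 25*9 = 8
  -> s = B^a = 8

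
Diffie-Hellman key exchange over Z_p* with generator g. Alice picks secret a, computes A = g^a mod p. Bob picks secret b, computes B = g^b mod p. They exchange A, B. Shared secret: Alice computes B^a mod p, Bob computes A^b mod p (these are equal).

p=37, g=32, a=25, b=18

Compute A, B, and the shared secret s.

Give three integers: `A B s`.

A = 32^25 mod 37  (bits of 25 = 11001)
  bit 0 = 1: r = r^2 * 32 mod 37 = 1^2 * 32 = 1*32 = 32
  bit 1 = 1: r = r^2 * 32 mod 37 = 32^2 * 32 = 25*32 = 23
  bit 2 = 0: r = r^2 mod 37 = 23^2 = 11
  bit 3 = 0: r = r^2 mod 37 = 11^2 = 10
  bit 4 = 1: r = r^2 * 32 mod 37 = 10^2 * 32 = 26*32 = 18
  -> A = 18
B = 32^18 mod 37  (bits of 18 = 10010)
  bit 0 = 1: r = r^2 * 32 mod 37 = 1^2 * 32 = 1*32 = 32
  bit 1 = 0: r = r^2 mod 37 = 32^2 = 25
  bit 2 = 0: r = r^2 mod 37 = 25^2 = 33
  bit 3 = 1: r = r^2 * 32 mod 37 = 33^2 * 32 = 16*32 = 31
  bit 4 = 0: r = r^2 mod 37 = 31^2 = 36
  -> B = 36
s = B^a = 36^25 mod 37  (bits of 25 = 11001)
  bit 0 = 1: r = r^2 * 36 mod 37 = 1^2 * 36 = 1*36 = 36
  bit 1 = 1: r = r^2 * 36 mod 37 = 36^2 * 36 = 1*36 = 36
  bit 2 = 0: r = r^2 mod 37 = 36^2 = 1
  bit 3 = 0: r = r^2 mod 37 = 1^2 = 1
  bit 4 = 1: r = r^2 * 36 mod 37 = 1^2 * 36 = 1*36 = 36
  -> s = B^a = 36

Answer: 18 36 36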